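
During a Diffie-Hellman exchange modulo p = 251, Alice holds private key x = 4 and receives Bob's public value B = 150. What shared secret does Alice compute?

Shared key K = 150^4 mod 251.
150^1 ≡ 150 (mod 251)
150^2 = (150^1)^2 ≡ 150^2 = 22500 ≡ 161 (mod 251)
150^4 = (150^2)^2 ≡ 161^2 = 25921 ≡ 68 (mod 251)

68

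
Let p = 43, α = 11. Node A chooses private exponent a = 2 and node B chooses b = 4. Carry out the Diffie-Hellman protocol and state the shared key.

11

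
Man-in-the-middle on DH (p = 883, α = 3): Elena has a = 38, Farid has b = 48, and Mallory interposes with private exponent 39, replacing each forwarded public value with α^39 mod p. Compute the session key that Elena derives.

Elena receives Mallory's public value M = 3^39 mod 883 instead of the honest one.
3^1 ≡ 3 (mod 883)
3^2 = (3^1)^2 ≡ 3^2 = 9 ≡ 9 (mod 883)
3^4 = (3^2)^2 ≡ 9^2 = 81 ≡ 81 (mod 883)
3^8 = (3^4)^2 ≡ 81^2 = 6561 ≡ 380 (mod 883)
3^16 = (3^8)^2 ≡ 380^2 = 144400 ≡ 471 (mod 883)
3^32 = (3^16)^2 ≡ 471^2 = 221841 ≡ 208 (mod 883)
3^39 = 3^32 · 3^4 · 3^2 · 3^1 ≡ 208 · 81 · 9 · 3 ≡ 151 (mod 883).
So M = 151. Elena computes K = M^38 mod 883.
151^1 ≡ 151 (mod 883)
151^2 = (151^1)^2 ≡ 151^2 = 22801 ≡ 726 (mod 883)
151^4 = (151^2)^2 ≡ 726^2 = 527076 ≡ 808 (mod 883)
151^8 = (151^4)^2 ≡ 808^2 = 652864 ≡ 327 (mod 883)
151^16 = (151^8)^2 ≡ 327^2 = 106929 ≡ 86 (mod 883)
151^32 = (151^16)^2 ≡ 86^2 = 7396 ≡ 332 (mod 883)
151^38 = 151^32 · 151^4 · 151^2 ≡ 332 · 808 · 726 ≡ 259 (mod 883).

259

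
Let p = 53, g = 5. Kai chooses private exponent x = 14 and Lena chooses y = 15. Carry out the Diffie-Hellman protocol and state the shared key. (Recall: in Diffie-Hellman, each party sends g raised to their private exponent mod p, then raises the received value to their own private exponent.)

Kai sends A = g^x mod p = 5^14 mod 53.
5^1 ≡ 5 (mod 53)
5^2 = (5^1)^2 ≡ 5^2 = 25 ≡ 25 (mod 53)
5^4 = (5^2)^2 ≡ 25^2 = 625 ≡ 42 (mod 53)
5^8 = (5^4)^2 ≡ 42^2 = 1764 ≡ 15 (mod 53)
5^14 = 5^8 · 5^4 · 5^2 ≡ 15 · 42 · 25 ≡ 9 (mod 53).
So A = 9. Lena then computes K = A^y mod p = 9^15 mod 53.
9^1 ≡ 9 (mod 53)
9^2 = (9^1)^2 ≡ 9^2 = 81 ≡ 28 (mod 53)
9^4 = (9^2)^2 ≡ 28^2 = 784 ≡ 42 (mod 53)
9^8 = (9^4)^2 ≡ 42^2 = 1764 ≡ 15 (mod 53)
9^15 = 9^8 · 9^4 · 9^2 · 9^1 ≡ 15 · 42 · 28 · 9 ≡ 25 (mod 53).

25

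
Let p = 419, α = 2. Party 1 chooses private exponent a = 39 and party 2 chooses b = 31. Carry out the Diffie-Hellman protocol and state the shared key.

30

Party 2 sends B = α^b mod p = 2^31 mod 419.
2^1 ≡ 2 (mod 419)
2^2 = (2^1)^2 ≡ 2^2 = 4 ≡ 4 (mod 419)
2^4 = (2^2)^2 ≡ 4^2 = 16 ≡ 16 (mod 419)
2^8 = (2^4)^2 ≡ 16^2 = 256 ≡ 256 (mod 419)
2^16 = (2^8)^2 ≡ 256^2 = 65536 ≡ 172 (mod 419)
2^31 = 2^16 · 2^8 · 2^4 · 2^2 · 2^1 ≡ 172 · 256 · 16 · 4 · 2 ≡ 127 (mod 419).
So B = 127. Party 1 then computes K = B^a mod p = 127^39 mod 419.
127^1 ≡ 127 (mod 419)
127^2 = (127^1)^2 ≡ 127^2 = 16129 ≡ 207 (mod 419)
127^4 = (127^2)^2 ≡ 207^2 = 42849 ≡ 111 (mod 419)
127^8 = (127^4)^2 ≡ 111^2 = 12321 ≡ 170 (mod 419)
127^16 = (127^8)^2 ≡ 170^2 = 28900 ≡ 408 (mod 419)
127^32 = (127^16)^2 ≡ 408^2 = 166464 ≡ 121 (mod 419)
127^39 = 127^32 · 127^4 · 127^2 · 127^1 ≡ 121 · 111 · 207 · 127 ≡ 30 (mod 419).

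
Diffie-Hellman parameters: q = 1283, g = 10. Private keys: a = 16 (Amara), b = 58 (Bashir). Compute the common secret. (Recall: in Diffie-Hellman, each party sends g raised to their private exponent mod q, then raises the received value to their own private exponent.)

Bashir sends B = g^b mod q = 10^58 mod 1283.
10^1 ≡ 10 (mod 1283)
10^2 = (10^1)^2 ≡ 10^2 = 100 ≡ 100 (mod 1283)
10^4 = (10^2)^2 ≡ 100^2 = 10000 ≡ 1019 (mod 1283)
10^8 = (10^4)^2 ≡ 1019^2 = 1038361 ≡ 414 (mod 1283)
10^16 = (10^8)^2 ≡ 414^2 = 171396 ≡ 757 (mod 1283)
10^32 = (10^16)^2 ≡ 757^2 = 573049 ≡ 831 (mod 1283)
10^58 = 10^32 · 10^16 · 10^8 · 10^2 ≡ 831 · 757 · 414 · 100 ≡ 570 (mod 1283).
So B = 570. Amara then computes K = B^a mod q = 570^16 mod 1283.
570^1 ≡ 570 (mod 1283)
570^2 = (570^1)^2 ≡ 570^2 = 324900 ≡ 301 (mod 1283)
570^4 = (570^2)^2 ≡ 301^2 = 90601 ≡ 791 (mod 1283)
570^8 = (570^4)^2 ≡ 791^2 = 625681 ≡ 860 (mod 1283)
570^16 = (570^8)^2 ≡ 860^2 = 739600 ≡ 592 (mod 1283)

592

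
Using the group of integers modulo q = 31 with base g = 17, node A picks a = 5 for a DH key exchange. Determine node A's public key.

Public value = 17^5 mod 31.
17^1 ≡ 17 (mod 31)
17^2 = (17^1)^2 ≡ 17^2 = 289 ≡ 10 (mod 31)
17^4 = (17^2)^2 ≡ 10^2 = 100 ≡ 7 (mod 31)
17^5 = 17^4 · 17^1 ≡ 7 · 17 ≡ 26 (mod 31).

26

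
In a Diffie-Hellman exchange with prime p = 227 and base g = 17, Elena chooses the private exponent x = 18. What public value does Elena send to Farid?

21

Public value = 17^18 (mod 227).
17^1 ≡ 17 (mod 227)
17^2 = (17^1)^2 ≡ 17^2 = 289 ≡ 62 (mod 227)
17^4 = (17^2)^2 ≡ 62^2 = 3844 ≡ 212 (mod 227)
17^8 = (17^4)^2 ≡ 212^2 = 44944 ≡ 225 (mod 227)
17^16 = (17^8)^2 ≡ 225^2 = 50625 ≡ 4 (mod 227)
17^18 = 17^16 · 17^2 ≡ 4 · 62 ≡ 21 (mod 227).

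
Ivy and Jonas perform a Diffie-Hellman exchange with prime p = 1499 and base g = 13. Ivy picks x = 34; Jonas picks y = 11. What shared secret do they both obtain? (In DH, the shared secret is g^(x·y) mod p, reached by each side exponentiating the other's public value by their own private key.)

Ivy sends A = g^x mod p = 13^34 mod 1499.
13^1 ≡ 13 (mod 1499)
13^2 = (13^1)^2 ≡ 13^2 = 169 ≡ 169 (mod 1499)
13^4 = (13^2)^2 ≡ 169^2 = 28561 ≡ 80 (mod 1499)
13^8 = (13^4)^2 ≡ 80^2 = 6400 ≡ 404 (mod 1499)
13^16 = (13^8)^2 ≡ 404^2 = 163216 ≡ 1324 (mod 1499)
13^32 = (13^16)^2 ≡ 1324^2 = 1752976 ≡ 645 (mod 1499)
13^34 = 13^32 · 13^2 ≡ 645 · 169 ≡ 1077 (mod 1499).
So A = 1077. Jonas then computes K = A^y mod p = 1077^11 mod 1499.
1077^1 ≡ 1077 (mod 1499)
1077^2 = (1077^1)^2 ≡ 1077^2 = 1159929 ≡ 1202 (mod 1499)
1077^4 = (1077^2)^2 ≡ 1202^2 = 1444804 ≡ 1267 (mod 1499)
1077^8 = (1077^4)^2 ≡ 1267^2 = 1605289 ≡ 1359 (mod 1499)
1077^11 = 1077^8 · 1077^2 · 1077^1 ≡ 1359 · 1202 · 1077 ≡ 534 (mod 1499).

534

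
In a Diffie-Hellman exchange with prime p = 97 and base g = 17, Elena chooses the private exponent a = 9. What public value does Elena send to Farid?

78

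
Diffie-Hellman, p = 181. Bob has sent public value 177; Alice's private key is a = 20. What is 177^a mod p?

Shared key K = 177^20 mod 181.
177^1 ≡ 177 (mod 181)
177^2 = (177^1)^2 ≡ 177^2 = 31329 ≡ 16 (mod 181)
177^4 = (177^2)^2 ≡ 16^2 = 256 ≡ 75 (mod 181)
177^8 = (177^4)^2 ≡ 75^2 = 5625 ≡ 14 (mod 181)
177^16 = (177^8)^2 ≡ 14^2 = 196 ≡ 15 (mod 181)
177^20 = 177^16 · 177^4 ≡ 15 · 75 ≡ 39 (mod 181).

39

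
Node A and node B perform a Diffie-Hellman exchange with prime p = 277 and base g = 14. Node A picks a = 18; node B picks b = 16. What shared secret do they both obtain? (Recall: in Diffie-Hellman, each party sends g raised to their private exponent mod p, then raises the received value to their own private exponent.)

203

Node B sends B = g^b mod p = 14^16 mod 277.
14^1 ≡ 14 (mod 277)
14^2 = (14^1)^2 ≡ 14^2 = 196 ≡ 196 (mod 277)
14^4 = (14^2)^2 ≡ 196^2 = 38416 ≡ 190 (mod 277)
14^8 = (14^4)^2 ≡ 190^2 = 36100 ≡ 90 (mod 277)
14^16 = (14^8)^2 ≡ 90^2 = 8100 ≡ 67 (mod 277)
So B = 67. Node A then computes K = B^a mod p = 67^18 mod 277.
67^1 ≡ 67 (mod 277)
67^2 = (67^1)^2 ≡ 67^2 = 4489 ≡ 57 (mod 277)
67^4 = (67^2)^2 ≡ 57^2 = 3249 ≡ 202 (mod 277)
67^8 = (67^4)^2 ≡ 202^2 = 40804 ≡ 85 (mod 277)
67^16 = (67^8)^2 ≡ 85^2 = 7225 ≡ 23 (mod 277)
67^18 = 67^16 · 67^2 ≡ 23 · 57 ≡ 203 (mod 277).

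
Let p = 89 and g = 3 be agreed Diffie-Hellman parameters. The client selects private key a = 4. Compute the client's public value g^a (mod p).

Public value = 3^4 (mod 89).
3^1 ≡ 3 (mod 89)
3^2 = (3^1)^2 ≡ 3^2 = 9 ≡ 9 (mod 89)
3^4 = (3^2)^2 ≡ 9^2 = 81 ≡ 81 (mod 89)

81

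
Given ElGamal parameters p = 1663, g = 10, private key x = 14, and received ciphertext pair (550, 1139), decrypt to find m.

Shared mask s = c₁^x mod p = 550^14 mod 1663.
550^1 ≡ 550 (mod 1663)
550^2 = (550^1)^2 ≡ 550^2 = 302500 ≡ 1497 (mod 1663)
550^4 = (550^2)^2 ≡ 1497^2 = 2241009 ≡ 948 (mod 1663)
550^8 = (550^4)^2 ≡ 948^2 = 898704 ≡ 684 (mod 1663)
550^14 = 550^8 · 550^4 · 550^2 ≡ 684 · 948 · 1497 ≡ 1289 (mod 1663).
So s = 1289; s⁻¹ ≡ 956 (mod 1663).
m = c₂ · s⁻¹ mod 1663 = 1139 · 956 mod 1663 = 1282.

1282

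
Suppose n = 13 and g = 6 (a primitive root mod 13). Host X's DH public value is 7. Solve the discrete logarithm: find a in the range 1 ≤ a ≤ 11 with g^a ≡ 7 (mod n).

7

Try successive powers of 6 modulo 13:
6^1 ≡ 6
6^2 ≡ 10
6^3 ≡ 8
6^4 ≡ 9
6^5 ≡ 2
6^6 ≡ 12
6^7 ≡ 7
Found: a = 7.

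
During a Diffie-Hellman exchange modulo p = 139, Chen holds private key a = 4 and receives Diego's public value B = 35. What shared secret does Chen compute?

Shared key K = 35^4 mod 139.
35^1 ≡ 35 (mod 139)
35^2 = (35^1)^2 ≡ 35^2 = 1225 ≡ 113 (mod 139)
35^4 = (35^2)^2 ≡ 113^2 = 12769 ≡ 120 (mod 139)

120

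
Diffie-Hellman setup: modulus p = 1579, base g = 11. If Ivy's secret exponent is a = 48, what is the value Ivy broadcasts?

431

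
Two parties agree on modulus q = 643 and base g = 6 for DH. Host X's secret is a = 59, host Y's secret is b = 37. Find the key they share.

Host X sends A = g^a mod q = 6^59 mod 643.
6^1 ≡ 6 (mod 643)
6^2 = (6^1)^2 ≡ 6^2 = 36 ≡ 36 (mod 643)
6^4 = (6^2)^2 ≡ 36^2 = 1296 ≡ 10 (mod 643)
6^8 = (6^4)^2 ≡ 10^2 = 100 ≡ 100 (mod 643)
6^16 = (6^8)^2 ≡ 100^2 = 10000 ≡ 355 (mod 643)
6^32 = (6^16)^2 ≡ 355^2 = 126025 ≡ 640 (mod 643)
6^59 = 6^32 · 6^16 · 6^8 · 6^2 · 6^1 ≡ 640 · 355 · 100 · 36 · 6 ≡ 611 (mod 643).
So A = 611. Host Y then computes K = A^b mod q = 611^37 mod 643.
611^1 ≡ 611 (mod 643)
611^2 = (611^1)^2 ≡ 611^2 = 373321 ≡ 381 (mod 643)
611^4 = (611^2)^2 ≡ 381^2 = 145161 ≡ 486 (mod 643)
611^8 = (611^4)^2 ≡ 486^2 = 236196 ≡ 215 (mod 643)
611^16 = (611^8)^2 ≡ 215^2 = 46225 ≡ 572 (mod 643)
611^32 = (611^16)^2 ≡ 572^2 = 327184 ≡ 540 (mod 643)
611^37 = 611^32 · 611^4 · 611^1 ≡ 540 · 486 · 611 ≡ 143 (mod 643).

143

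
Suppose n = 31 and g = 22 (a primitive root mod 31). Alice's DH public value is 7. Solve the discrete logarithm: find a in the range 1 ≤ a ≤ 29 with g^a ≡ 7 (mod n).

14

Try successive powers of 22 modulo 31:
22^1 ≡ 22
22^2 ≡ 19
22^3 ≡ 15
22^4 ≡ 20
22^5 ≡ 6
22^6 ≡ 8
22^7 ≡ 21
22^8 ≡ 28
22^9 ≡ 27
22^10 ≡ 5
22^11 ≡ 17
22^12 ≡ 2
22^13 ≡ 13
22^14 ≡ 7
Found: a = 14.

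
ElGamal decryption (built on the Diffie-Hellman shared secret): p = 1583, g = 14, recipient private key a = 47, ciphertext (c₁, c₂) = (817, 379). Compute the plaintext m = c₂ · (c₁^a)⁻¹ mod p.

149

Shared mask s = c₁^a mod p = 817^47 mod 1583.
817^1 ≡ 817 (mod 1583)
817^2 = (817^1)^2 ≡ 817^2 = 667489 ≡ 1046 (mod 1583)
817^4 = (817^2)^2 ≡ 1046^2 = 1094116 ≡ 263 (mod 1583)
817^8 = (817^4)^2 ≡ 263^2 = 69169 ≡ 1100 (mod 1583)
817^16 = (817^8)^2 ≡ 1100^2 = 1210000 ≡ 588 (mod 1583)
817^32 = (817^16)^2 ≡ 588^2 = 345744 ≡ 650 (mod 1583)
817^47 = 817^32 · 817^8 · 817^4 · 817^2 · 817^1 ≡ 650 · 1100 · 263 · 1046 · 817 ≡ 555 (mod 1583).
So s = 555; s⁻¹ ≡ 251 (mod 1583).
m = c₂ · s⁻¹ mod 1583 = 379 · 251 mod 1583 = 149.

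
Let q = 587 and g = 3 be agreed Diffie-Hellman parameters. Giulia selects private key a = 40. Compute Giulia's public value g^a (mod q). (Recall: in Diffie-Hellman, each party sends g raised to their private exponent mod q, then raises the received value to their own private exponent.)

Public value = 3^40 (mod 587).
3^1 ≡ 3 (mod 587)
3^2 = (3^1)^2 ≡ 3^2 = 9 ≡ 9 (mod 587)
3^4 = (3^2)^2 ≡ 9^2 = 81 ≡ 81 (mod 587)
3^8 = (3^4)^2 ≡ 81^2 = 6561 ≡ 104 (mod 587)
3^16 = (3^8)^2 ≡ 104^2 = 10816 ≡ 250 (mod 587)
3^32 = (3^16)^2 ≡ 250^2 = 62500 ≡ 278 (mod 587)
3^40 = 3^32 · 3^8 ≡ 278 · 104 ≡ 149 (mod 587).

149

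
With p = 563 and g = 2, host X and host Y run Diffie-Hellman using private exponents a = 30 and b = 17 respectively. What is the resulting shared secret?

269

Host X sends A = g^a mod p = 2^30 mod 563.
2^1 ≡ 2 (mod 563)
2^2 = (2^1)^2 ≡ 2^2 = 4 ≡ 4 (mod 563)
2^4 = (2^2)^2 ≡ 4^2 = 16 ≡ 16 (mod 563)
2^8 = (2^4)^2 ≡ 16^2 = 256 ≡ 256 (mod 563)
2^16 = (2^8)^2 ≡ 256^2 = 65536 ≡ 228 (mod 563)
2^30 = 2^16 · 2^8 · 2^4 · 2^2 ≡ 228 · 256 · 16 · 4 ≡ 47 (mod 563).
So A = 47. Host Y then computes K = A^b mod p = 47^17 mod 563.
47^1 ≡ 47 (mod 563)
47^2 = (47^1)^2 ≡ 47^2 = 2209 ≡ 520 (mod 563)
47^4 = (47^2)^2 ≡ 520^2 = 270400 ≡ 160 (mod 563)
47^8 = (47^4)^2 ≡ 160^2 = 25600 ≡ 265 (mod 563)
47^16 = (47^8)^2 ≡ 265^2 = 70225 ≡ 413 (mod 563)
47^17 = 47^16 · 47^1 ≡ 413 · 47 ≡ 269 (mod 563).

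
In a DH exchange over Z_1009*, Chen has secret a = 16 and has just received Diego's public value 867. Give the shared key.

Shared key K = 867^16 mod 1009.
867^1 ≡ 867 (mod 1009)
867^2 = (867^1)^2 ≡ 867^2 = 751689 ≡ 993 (mod 1009)
867^4 = (867^2)^2 ≡ 993^2 = 986049 ≡ 256 (mod 1009)
867^8 = (867^4)^2 ≡ 256^2 = 65536 ≡ 960 (mod 1009)
867^16 = (867^8)^2 ≡ 960^2 = 921600 ≡ 383 (mod 1009)

383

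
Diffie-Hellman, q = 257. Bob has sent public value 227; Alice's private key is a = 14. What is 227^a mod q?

Shared key K = 227^14 mod 257.
227^1 ≡ 227 (mod 257)
227^2 = (227^1)^2 ≡ 227^2 = 51529 ≡ 129 (mod 257)
227^4 = (227^2)^2 ≡ 129^2 = 16641 ≡ 193 (mod 257)
227^8 = (227^4)^2 ≡ 193^2 = 37249 ≡ 241 (mod 257)
227^14 = 227^8 · 227^4 · 227^2 ≡ 241 · 193 · 129 ≡ 255 (mod 257).

255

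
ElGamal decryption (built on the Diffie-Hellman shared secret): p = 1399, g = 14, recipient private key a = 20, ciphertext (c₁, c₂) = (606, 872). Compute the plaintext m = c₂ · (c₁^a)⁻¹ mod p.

Shared mask s = c₁^a mod p = 606^20 mod 1399.
606^1 ≡ 606 (mod 1399)
606^2 = (606^1)^2 ≡ 606^2 = 367236 ≡ 698 (mod 1399)
606^4 = (606^2)^2 ≡ 698^2 = 487204 ≡ 352 (mod 1399)
606^8 = (606^4)^2 ≡ 352^2 = 123904 ≡ 792 (mod 1399)
606^16 = (606^8)^2 ≡ 792^2 = 627264 ≡ 512 (mod 1399)
606^20 = 606^16 · 606^4 ≡ 512 · 352 ≡ 1152 (mod 1399).
So s = 1152; s⁻¹ ≡ 691 (mod 1399).
m = c₂ · s⁻¹ mod 1399 = 872 · 691 mod 1399 = 982.

982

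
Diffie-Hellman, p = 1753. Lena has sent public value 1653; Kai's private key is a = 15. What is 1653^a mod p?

926

Shared key K = 1653^15 mod 1753.
1653^1 ≡ 1653 (mod 1753)
1653^2 = (1653^1)^2 ≡ 1653^2 = 2732409 ≡ 1235 (mod 1753)
1653^4 = (1653^2)^2 ≡ 1235^2 = 1525225 ≡ 115 (mod 1753)
1653^8 = (1653^4)^2 ≡ 115^2 = 13225 ≡ 954 (mod 1753)
1653^15 = 1653^8 · 1653^4 · 1653^2 · 1653^1 ≡ 954 · 115 · 1235 · 1653 ≡ 926 (mod 1753).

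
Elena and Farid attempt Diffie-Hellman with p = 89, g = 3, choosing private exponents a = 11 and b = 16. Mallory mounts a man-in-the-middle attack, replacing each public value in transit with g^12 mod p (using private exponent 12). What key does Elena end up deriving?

Elena receives Mallory's public value M = 3^12 mod 89 instead of the honest one.
3^1 ≡ 3 (mod 89)
3^2 = (3^1)^2 ≡ 3^2 = 9 ≡ 9 (mod 89)
3^4 = (3^2)^2 ≡ 9^2 = 81 ≡ 81 (mod 89)
3^8 = (3^4)^2 ≡ 81^2 = 6561 ≡ 64 (mod 89)
3^12 = 3^8 · 3^4 ≡ 64 · 81 ≡ 22 (mod 89).
So M = 22. Elena computes K = M^11 mod 89.
22^1 ≡ 22 (mod 89)
22^2 = (22^1)^2 ≡ 22^2 = 484 ≡ 39 (mod 89)
22^4 = (22^2)^2 ≡ 39^2 = 1521 ≡ 8 (mod 89)
22^8 = (22^4)^2 ≡ 8^2 = 64 ≡ 64 (mod 89)
22^11 = 22^8 · 22^2 · 22^1 ≡ 64 · 39 · 22 ≡ 88 (mod 89).

88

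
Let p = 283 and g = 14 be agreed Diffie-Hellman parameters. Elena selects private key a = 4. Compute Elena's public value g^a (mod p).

Public value = 14^4 (mod 283).
14^1 ≡ 14 (mod 283)
14^2 = (14^1)^2 ≡ 14^2 = 196 ≡ 196 (mod 283)
14^4 = (14^2)^2 ≡ 196^2 = 38416 ≡ 211 (mod 283)

211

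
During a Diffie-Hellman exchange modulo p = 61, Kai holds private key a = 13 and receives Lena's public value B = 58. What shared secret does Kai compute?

34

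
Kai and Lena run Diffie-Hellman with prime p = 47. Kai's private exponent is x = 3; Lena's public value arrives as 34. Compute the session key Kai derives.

Shared key K = 34^3 mod 47.
34^1 ≡ 34 (mod 47)
34^2 = (34^1)^2 ≡ 34^2 = 1156 ≡ 28 (mod 47)
34^3 = 34^2 · 34^1 ≡ 28 · 34 ≡ 12 (mod 47).

12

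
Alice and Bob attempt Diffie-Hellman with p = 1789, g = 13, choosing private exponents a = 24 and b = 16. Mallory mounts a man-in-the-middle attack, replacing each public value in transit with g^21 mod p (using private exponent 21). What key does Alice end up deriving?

Alice receives Mallory's public value M = 13^21 mod 1789 instead of the honest one.
13^1 ≡ 13 (mod 1789)
13^2 = (13^1)^2 ≡ 13^2 = 169 ≡ 169 (mod 1789)
13^4 = (13^2)^2 ≡ 169^2 = 28561 ≡ 1726 (mod 1789)
13^8 = (13^4)^2 ≡ 1726^2 = 2979076 ≡ 391 (mod 1789)
13^16 = (13^8)^2 ≡ 391^2 = 152881 ≡ 816 (mod 1789)
13^21 = 13^16 · 13^4 · 13^1 ≡ 816 · 1726 · 13 ≡ 782 (mod 1789).
So M = 782. Alice computes K = M^24 mod 1789.
782^1 ≡ 782 (mod 1789)
782^2 = (782^1)^2 ≡ 782^2 = 611524 ≡ 1475 (mod 1789)
782^4 = (782^2)^2 ≡ 1475^2 = 2175625 ≡ 201 (mod 1789)
782^8 = (782^4)^2 ≡ 201^2 = 40401 ≡ 1043 (mod 1789)
782^16 = (782^8)^2 ≡ 1043^2 = 1087849 ≡ 137 (mod 1789)
782^24 = 782^16 · 782^8 ≡ 137 · 1043 ≡ 1560 (mod 1789).

1560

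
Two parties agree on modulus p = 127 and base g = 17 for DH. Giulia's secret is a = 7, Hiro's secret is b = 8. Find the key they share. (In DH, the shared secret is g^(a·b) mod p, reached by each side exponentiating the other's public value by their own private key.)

Hiro sends B = g^b mod p = 17^8 mod 127.
17^1 ≡ 17 (mod 127)
17^2 = (17^1)^2 ≡ 17^2 = 289 ≡ 35 (mod 127)
17^4 = (17^2)^2 ≡ 35^2 = 1225 ≡ 82 (mod 127)
17^8 = (17^4)^2 ≡ 82^2 = 6724 ≡ 120 (mod 127)
So B = 120. Giulia then computes K = B^a mod p = 120^7 mod 127.
120^1 ≡ 120 (mod 127)
120^2 = (120^1)^2 ≡ 120^2 = 14400 ≡ 49 (mod 127)
120^4 = (120^2)^2 ≡ 49^2 = 2401 ≡ 115 (mod 127)
120^7 = 120^4 · 120^2 · 120^1 ≡ 115 · 49 · 120 ≡ 52 (mod 127).

52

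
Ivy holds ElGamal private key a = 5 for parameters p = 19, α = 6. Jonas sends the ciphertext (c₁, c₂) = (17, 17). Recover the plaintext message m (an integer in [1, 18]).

6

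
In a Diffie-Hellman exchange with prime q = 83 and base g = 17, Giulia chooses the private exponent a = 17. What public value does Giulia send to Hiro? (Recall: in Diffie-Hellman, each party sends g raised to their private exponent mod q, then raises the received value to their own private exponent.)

69

Public value = 17^17 (mod 83).
17^1 ≡ 17 (mod 83)
17^2 = (17^1)^2 ≡ 17^2 = 289 ≡ 40 (mod 83)
17^4 = (17^2)^2 ≡ 40^2 = 1600 ≡ 23 (mod 83)
17^8 = (17^4)^2 ≡ 23^2 = 529 ≡ 31 (mod 83)
17^16 = (17^8)^2 ≡ 31^2 = 961 ≡ 48 (mod 83)
17^17 = 17^16 · 17^1 ≡ 48 · 17 ≡ 69 (mod 83).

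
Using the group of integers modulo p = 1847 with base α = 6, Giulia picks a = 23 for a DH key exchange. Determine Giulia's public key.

579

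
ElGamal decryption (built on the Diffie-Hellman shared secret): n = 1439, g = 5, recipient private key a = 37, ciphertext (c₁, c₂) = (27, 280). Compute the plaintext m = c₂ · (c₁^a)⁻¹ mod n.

Shared mask s = c₁^a mod n = 27^37 mod 1439.
27^1 ≡ 27 (mod 1439)
27^2 = (27^1)^2 ≡ 27^2 = 729 ≡ 729 (mod 1439)
27^4 = (27^2)^2 ≡ 729^2 = 531441 ≡ 450 (mod 1439)
27^8 = (27^4)^2 ≡ 450^2 = 202500 ≡ 1040 (mod 1439)
27^16 = (27^8)^2 ≡ 1040^2 = 1081600 ≡ 911 (mod 1439)
27^32 = (27^16)^2 ≡ 911^2 = 829921 ≡ 1057 (mod 1439)
27^37 = 27^32 · 27^4 · 27^1 ≡ 1057 · 450 · 27 ≡ 914 (mod 1439).
So s = 914; s⁻¹ ≡ 984 (mod 1439).
m = c₂ · s⁻¹ mod 1439 = 280 · 984 mod 1439 = 671.

671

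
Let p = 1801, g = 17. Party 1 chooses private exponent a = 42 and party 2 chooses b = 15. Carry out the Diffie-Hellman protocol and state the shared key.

1800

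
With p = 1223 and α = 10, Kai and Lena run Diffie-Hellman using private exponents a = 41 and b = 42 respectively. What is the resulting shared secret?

723

Kai sends A = α^a mod p = 10^41 mod 1223.
10^1 ≡ 10 (mod 1223)
10^2 = (10^1)^2 ≡ 10^2 = 100 ≡ 100 (mod 1223)
10^4 = (10^2)^2 ≡ 100^2 = 10000 ≡ 216 (mod 1223)
10^8 = (10^4)^2 ≡ 216^2 = 46656 ≡ 182 (mod 1223)
10^16 = (10^8)^2 ≡ 182^2 = 33124 ≡ 103 (mod 1223)
10^32 = (10^16)^2 ≡ 103^2 = 10609 ≡ 825 (mod 1223)
10^41 = 10^32 · 10^8 · 10^1 ≡ 825 · 182 · 10 ≡ 879 (mod 1223).
So A = 879. Lena then computes K = A^b mod p = 879^42 mod 1223.
879^1 ≡ 879 (mod 1223)
879^2 = (879^1)^2 ≡ 879^2 = 772641 ≡ 928 (mod 1223)
879^4 = (879^2)^2 ≡ 928^2 = 861184 ≡ 192 (mod 1223)
879^8 = (879^4)^2 ≡ 192^2 = 36864 ≡ 174 (mod 1223)
879^16 = (879^8)^2 ≡ 174^2 = 30276 ≡ 924 (mod 1223)
879^32 = (879^16)^2 ≡ 924^2 = 853776 ≡ 122 (mod 1223)
879^42 = 879^32 · 879^8 · 879^2 ≡ 122 · 174 · 928 ≡ 723 (mod 1223).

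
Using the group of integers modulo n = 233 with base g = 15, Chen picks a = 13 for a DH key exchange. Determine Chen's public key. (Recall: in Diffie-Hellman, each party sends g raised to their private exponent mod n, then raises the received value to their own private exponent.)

Public value = 15^13 mod 233.
15^1 ≡ 15 (mod 233)
15^2 = (15^1)^2 ≡ 15^2 = 225 ≡ 225 (mod 233)
15^4 = (15^2)^2 ≡ 225^2 = 50625 ≡ 64 (mod 233)
15^8 = (15^4)^2 ≡ 64^2 = 4096 ≡ 135 (mod 233)
15^13 = 15^8 · 15^4 · 15^1 ≡ 135 · 64 · 15 ≡ 52 (mod 233).

52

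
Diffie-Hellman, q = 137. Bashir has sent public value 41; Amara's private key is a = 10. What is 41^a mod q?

Shared key K = 41^10 mod 137.
41^1 ≡ 41 (mod 137)
41^2 = (41^1)^2 ≡ 41^2 = 1681 ≡ 37 (mod 137)
41^4 = (41^2)^2 ≡ 37^2 = 1369 ≡ 136 (mod 137)
41^8 = (41^4)^2 ≡ 136^2 = 18496 ≡ 1 (mod 137)
41^10 = 41^8 · 41^2 ≡ 1 · 37 ≡ 37 (mod 137).

37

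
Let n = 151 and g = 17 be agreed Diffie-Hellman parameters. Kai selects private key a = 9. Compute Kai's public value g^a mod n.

Public value = 17^9 mod 151.
17^1 ≡ 17 (mod 151)
17^2 = (17^1)^2 ≡ 17^2 = 289 ≡ 138 (mod 151)
17^4 = (17^2)^2 ≡ 138^2 = 19044 ≡ 18 (mod 151)
17^8 = (17^4)^2 ≡ 18^2 = 324 ≡ 22 (mod 151)
17^9 = 17^8 · 17^1 ≡ 22 · 17 ≡ 72 (mod 151).

72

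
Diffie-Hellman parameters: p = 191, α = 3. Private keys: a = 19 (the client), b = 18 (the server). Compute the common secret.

The client sends A = α^a mod p = 3^19 mod 191.
3^1 ≡ 3 (mod 191)
3^2 = (3^1)^2 ≡ 3^2 = 9 ≡ 9 (mod 191)
3^4 = (3^2)^2 ≡ 9^2 = 81 ≡ 81 (mod 191)
3^8 = (3^4)^2 ≡ 81^2 = 6561 ≡ 67 (mod 191)
3^16 = (3^8)^2 ≡ 67^2 = 4489 ≡ 96 (mod 191)
3^19 = 3^16 · 3^2 · 3^1 ≡ 96 · 9 · 3 ≡ 109 (mod 191).
So A = 109. The server then computes K = A^b mod p = 109^18 mod 191.
109^1 ≡ 109 (mod 191)
109^2 = (109^1)^2 ≡ 109^2 = 11881 ≡ 39 (mod 191)
109^4 = (109^2)^2 ≡ 39^2 = 1521 ≡ 184 (mod 191)
109^8 = (109^4)^2 ≡ 184^2 = 33856 ≡ 49 (mod 191)
109^16 = (109^8)^2 ≡ 49^2 = 2401 ≡ 109 (mod 191)
109^18 = 109^16 · 109^2 ≡ 109 · 39 ≡ 49 (mod 191).

49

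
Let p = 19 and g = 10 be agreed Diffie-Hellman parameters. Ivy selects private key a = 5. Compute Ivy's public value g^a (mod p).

3

Public value = 10^5 (mod 19).
10^1 ≡ 10 (mod 19)
10^2 = (10^1)^2 ≡ 10^2 = 100 ≡ 5 (mod 19)
10^4 = (10^2)^2 ≡ 5^2 = 25 ≡ 6 (mod 19)
10^5 = 10^4 · 10^1 ≡ 6 · 10 ≡ 3 (mod 19).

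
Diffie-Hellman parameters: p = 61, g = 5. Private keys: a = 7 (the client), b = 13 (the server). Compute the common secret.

The server sends B = g^b mod p = 5^13 mod 61.
5^1 ≡ 5 (mod 61)
5^2 = (5^1)^2 ≡ 5^2 = 25 ≡ 25 (mod 61)
5^4 = (5^2)^2 ≡ 25^2 = 625 ≡ 15 (mod 61)
5^8 = (5^4)^2 ≡ 15^2 = 225 ≡ 42 (mod 61)
5^13 = 5^8 · 5^4 · 5^1 ≡ 42 · 15 · 5 ≡ 39 (mod 61).
So B = 39. The client then computes K = B^a mod p = 39^7 mod 61.
39^1 ≡ 39 (mod 61)
39^2 = (39^1)^2 ≡ 39^2 = 1521 ≡ 57 (mod 61)
39^4 = (39^2)^2 ≡ 57^2 = 3249 ≡ 16 (mod 61)
39^7 = 39^4 · 39^2 · 39^1 ≡ 16 · 57 · 39 ≡ 5 (mod 61).

5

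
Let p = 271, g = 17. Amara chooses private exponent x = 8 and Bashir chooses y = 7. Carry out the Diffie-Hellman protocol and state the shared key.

Bashir sends B = g^y mod p = 17^7 mod 271.
17^1 ≡ 17 (mod 271)
17^2 = (17^1)^2 ≡ 17^2 = 289 ≡ 18 (mod 271)
17^4 = (17^2)^2 ≡ 18^2 = 324 ≡ 53 (mod 271)
17^7 = 17^4 · 17^2 · 17^1 ≡ 53 · 18 · 17 ≡ 229 (mod 271).
So B = 229. Amara then computes K = B^x mod p = 229^8 mod 271.
229^1 ≡ 229 (mod 271)
229^2 = (229^1)^2 ≡ 229^2 = 52441 ≡ 138 (mod 271)
229^4 = (229^2)^2 ≡ 138^2 = 19044 ≡ 74 (mod 271)
229^8 = (229^4)^2 ≡ 74^2 = 5476 ≡ 56 (mod 271)

56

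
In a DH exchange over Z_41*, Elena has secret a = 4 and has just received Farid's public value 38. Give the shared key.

40

Shared key K = 38^4 mod 41.
38^1 ≡ 38 (mod 41)
38^2 = (38^1)^2 ≡ 38^2 = 1444 ≡ 9 (mod 41)
38^4 = (38^2)^2 ≡ 9^2 = 81 ≡ 40 (mod 41)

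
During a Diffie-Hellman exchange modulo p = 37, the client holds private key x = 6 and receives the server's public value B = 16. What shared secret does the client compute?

Shared key K = 16^6 mod 37.
16^1 ≡ 16 (mod 37)
16^2 = (16^1)^2 ≡ 16^2 = 256 ≡ 34 (mod 37)
16^4 = (16^2)^2 ≡ 34^2 = 1156 ≡ 9 (mod 37)
16^6 = 16^4 · 16^2 ≡ 9 · 34 ≡ 10 (mod 37).

10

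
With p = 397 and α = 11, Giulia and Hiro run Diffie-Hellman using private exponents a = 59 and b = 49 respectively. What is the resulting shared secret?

160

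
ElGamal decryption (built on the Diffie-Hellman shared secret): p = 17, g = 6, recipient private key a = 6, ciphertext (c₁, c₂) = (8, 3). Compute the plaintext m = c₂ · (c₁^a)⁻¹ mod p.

5

Shared mask s = c₁^a mod p = 8^6 mod 17.
8^1 ≡ 8 (mod 17)
8^2 = (8^1)^2 ≡ 8^2 = 64 ≡ 13 (mod 17)
8^4 = (8^2)^2 ≡ 13^2 = 169 ≡ 16 (mod 17)
8^6 = 8^4 · 8^2 ≡ 16 · 13 ≡ 4 (mod 17).
So s = 4; s⁻¹ ≡ 13 (mod 17).
m = c₂ · s⁻¹ mod 17 = 3 · 13 mod 17 = 5.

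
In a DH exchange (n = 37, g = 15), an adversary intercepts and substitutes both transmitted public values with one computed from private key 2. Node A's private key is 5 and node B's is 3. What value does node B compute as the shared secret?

27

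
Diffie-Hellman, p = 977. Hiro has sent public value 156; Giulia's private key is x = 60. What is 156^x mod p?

299

Shared key K = 156^60 mod 977.
156^1 ≡ 156 (mod 977)
156^2 = (156^1)^2 ≡ 156^2 = 24336 ≡ 888 (mod 977)
156^4 = (156^2)^2 ≡ 888^2 = 788544 ≡ 105 (mod 977)
156^8 = (156^4)^2 ≡ 105^2 = 11025 ≡ 278 (mod 977)
156^16 = (156^8)^2 ≡ 278^2 = 77284 ≡ 101 (mod 977)
156^32 = (156^16)^2 ≡ 101^2 = 10201 ≡ 431 (mod 977)
156^60 = 156^32 · 156^16 · 156^8 · 156^4 ≡ 431 · 101 · 278 · 105 ≡ 299 (mod 977).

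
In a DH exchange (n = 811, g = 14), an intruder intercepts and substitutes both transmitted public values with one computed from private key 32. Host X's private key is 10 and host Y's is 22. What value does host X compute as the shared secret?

Host X receives an intruder's public value M = 14^32 mod 811 instead of the honest one.
14^1 ≡ 14 (mod 811)
14^2 = (14^1)^2 ≡ 14^2 = 196 ≡ 196 (mod 811)
14^4 = (14^2)^2 ≡ 196^2 = 38416 ≡ 299 (mod 811)
14^8 = (14^4)^2 ≡ 299^2 = 89401 ≡ 191 (mod 811)
14^16 = (14^8)^2 ≡ 191^2 = 36481 ≡ 797 (mod 811)
14^32 = (14^16)^2 ≡ 797^2 = 635209 ≡ 196 (mod 811)
So M = 196. Host X computes K = M^10 mod 811.
196^1 ≡ 196 (mod 811)
196^2 = (196^1)^2 ≡ 196^2 = 38416 ≡ 299 (mod 811)
196^4 = (196^2)^2 ≡ 299^2 = 89401 ≡ 191 (mod 811)
196^8 = (196^4)^2 ≡ 191^2 = 36481 ≡ 797 (mod 811)
196^10 = 196^8 · 196^2 ≡ 797 · 299 ≡ 680 (mod 811).

680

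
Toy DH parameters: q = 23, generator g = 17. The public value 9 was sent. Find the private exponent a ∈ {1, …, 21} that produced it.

Try successive powers of 17 modulo 23:
17^1 ≡ 17
17^2 ≡ 13
17^3 ≡ 14
17^4 ≡ 8
17^5 ≡ 21
17^6 ≡ 12
17^7 ≡ 20
17^8 ≡ 18
17^9 ≡ 7
17^10 ≡ 4
17^11 ≡ 22
17^12 ≡ 6
17^13 ≡ 10
17^14 ≡ 9
Found: a = 14.

14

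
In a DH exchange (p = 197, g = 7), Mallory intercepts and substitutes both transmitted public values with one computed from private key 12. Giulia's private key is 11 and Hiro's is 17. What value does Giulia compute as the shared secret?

61

Giulia receives Mallory's public value M = 7^12 mod 197 instead of the honest one.
7^1 ≡ 7 (mod 197)
7^2 = (7^1)^2 ≡ 7^2 = 49 ≡ 49 (mod 197)
7^4 = (7^2)^2 ≡ 49^2 = 2401 ≡ 37 (mod 197)
7^8 = (7^4)^2 ≡ 37^2 = 1369 ≡ 187 (mod 197)
7^12 = 7^8 · 7^4 ≡ 187 · 37 ≡ 24 (mod 197).
So M = 24. Giulia computes K = M^11 mod 197.
24^1 ≡ 24 (mod 197)
24^2 = (24^1)^2 ≡ 24^2 = 576 ≡ 182 (mod 197)
24^4 = (24^2)^2 ≡ 182^2 = 33124 ≡ 28 (mod 197)
24^8 = (24^4)^2 ≡ 28^2 = 784 ≡ 193 (mod 197)
24^11 = 24^8 · 24^2 · 24^1 ≡ 193 · 182 · 24 ≡ 61 (mod 197).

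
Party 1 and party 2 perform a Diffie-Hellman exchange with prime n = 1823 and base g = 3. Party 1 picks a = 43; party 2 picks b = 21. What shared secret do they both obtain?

202

Party 2 sends B = g^b mod n = 3^21 mod 1823.
3^1 ≡ 3 (mod 1823)
3^2 = (3^1)^2 ≡ 3^2 = 9 ≡ 9 (mod 1823)
3^4 = (3^2)^2 ≡ 9^2 = 81 ≡ 81 (mod 1823)
3^8 = (3^4)^2 ≡ 81^2 = 6561 ≡ 1092 (mod 1823)
3^16 = (3^8)^2 ≡ 1092^2 = 1192464 ≡ 222 (mod 1823)
3^21 = 3^16 · 3^4 · 3^1 ≡ 222 · 81 · 3 ≡ 1079 (mod 1823).
So B = 1079. Party 1 then computes K = B^a mod n = 1079^43 mod 1823.
1079^1 ≡ 1079 (mod 1823)
1079^2 = (1079^1)^2 ≡ 1079^2 = 1164241 ≡ 1167 (mod 1823)
1079^4 = (1079^2)^2 ≡ 1167^2 = 1361889 ≡ 108 (mod 1823)
1079^8 = (1079^4)^2 ≡ 108^2 = 11664 ≡ 726 (mod 1823)
1079^16 = (1079^8)^2 ≡ 726^2 = 527076 ≡ 229 (mod 1823)
1079^32 = (1079^16)^2 ≡ 229^2 = 52441 ≡ 1397 (mod 1823)
1079^43 = 1079^32 · 1079^8 · 1079^2 · 1079^1 ≡ 1397 · 726 · 1167 · 1079 ≡ 202 (mod 1823).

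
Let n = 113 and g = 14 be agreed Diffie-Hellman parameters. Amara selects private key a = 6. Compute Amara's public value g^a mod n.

7

Public value = 14^6 mod 113.
14^1 ≡ 14 (mod 113)
14^2 = (14^1)^2 ≡ 14^2 = 196 ≡ 83 (mod 113)
14^4 = (14^2)^2 ≡ 83^2 = 6889 ≡ 109 (mod 113)
14^6 = 14^4 · 14^2 ≡ 109 · 83 ≡ 7 (mod 113).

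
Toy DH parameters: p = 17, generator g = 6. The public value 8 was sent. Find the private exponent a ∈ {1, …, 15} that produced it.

Try successive powers of 6 modulo 17:
6^1 ≡ 6
6^2 ≡ 2
6^3 ≡ 12
6^4 ≡ 4
6^5 ≡ 7
6^6 ≡ 8
Found: a = 6.

6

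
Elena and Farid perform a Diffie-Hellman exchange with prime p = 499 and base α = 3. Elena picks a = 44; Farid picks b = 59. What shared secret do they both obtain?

Elena sends A = α^a mod p = 3^44 mod 499.
3^1 ≡ 3 (mod 499)
3^2 = (3^1)^2 ≡ 3^2 = 9 ≡ 9 (mod 499)
3^4 = (3^2)^2 ≡ 9^2 = 81 ≡ 81 (mod 499)
3^8 = (3^4)^2 ≡ 81^2 = 6561 ≡ 74 (mod 499)
3^16 = (3^8)^2 ≡ 74^2 = 5476 ≡ 486 (mod 499)
3^32 = (3^16)^2 ≡ 486^2 = 236196 ≡ 169 (mod 499)
3^44 = 3^32 · 3^8 · 3^4 ≡ 169 · 74 · 81 ≡ 16 (mod 499).
So A = 16. Farid then computes K = A^b mod p = 16^59 mod 499.
16^1 ≡ 16 (mod 499)
16^2 = (16^1)^2 ≡ 16^2 = 256 ≡ 256 (mod 499)
16^4 = (16^2)^2 ≡ 256^2 = 65536 ≡ 167 (mod 499)
16^8 = (16^4)^2 ≡ 167^2 = 27889 ≡ 444 (mod 499)
16^16 = (16^8)^2 ≡ 444^2 = 197136 ≡ 31 (mod 499)
16^32 = (16^16)^2 ≡ 31^2 = 961 ≡ 462 (mod 499)
16^59 = 16^32 · 16^16 · 16^8 · 16^2 · 16^1 ≡ 462 · 31 · 444 · 256 · 16 ≡ 487 (mod 499).

487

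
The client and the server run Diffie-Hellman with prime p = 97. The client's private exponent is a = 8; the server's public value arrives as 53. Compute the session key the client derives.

Shared key K = 53^8 mod 97.
53^1 ≡ 53 (mod 97)
53^2 = (53^1)^2 ≡ 53^2 = 2809 ≡ 93 (mod 97)
53^4 = (53^2)^2 ≡ 93^2 = 8649 ≡ 16 (mod 97)
53^8 = (53^4)^2 ≡ 16^2 = 256 ≡ 62 (mod 97)

62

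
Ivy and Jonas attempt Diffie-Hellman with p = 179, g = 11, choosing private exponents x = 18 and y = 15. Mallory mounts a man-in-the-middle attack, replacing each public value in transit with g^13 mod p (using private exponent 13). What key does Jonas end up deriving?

Jonas receives Mallory's public value M = 11^13 mod 179 instead of the honest one.
11^1 ≡ 11 (mod 179)
11^2 = (11^1)^2 ≡ 11^2 = 121 ≡ 121 (mod 179)
11^4 = (11^2)^2 ≡ 121^2 = 14641 ≡ 142 (mod 179)
11^8 = (11^4)^2 ≡ 142^2 = 20164 ≡ 116 (mod 179)
11^13 = 11^8 · 11^4 · 11^1 ≡ 116 · 142 · 11 ≡ 44 (mod 179).
So M = 44. Jonas computes K = M^15 mod 179.
44^1 ≡ 44 (mod 179)
44^2 = (44^1)^2 ≡ 44^2 = 1936 ≡ 146 (mod 179)
44^4 = (44^2)^2 ≡ 146^2 = 21316 ≡ 15 (mod 179)
44^8 = (44^4)^2 ≡ 15^2 = 225 ≡ 46 (mod 179)
44^15 = 44^8 · 44^4 · 44^2 · 44^1 ≡ 46 · 15 · 146 · 44 ≡ 162 (mod 179).

162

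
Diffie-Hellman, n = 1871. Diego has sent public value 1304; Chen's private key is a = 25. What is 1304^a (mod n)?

Shared key K = 1304^25 mod 1871.
1304^1 ≡ 1304 (mod 1871)
1304^2 = (1304^1)^2 ≡ 1304^2 = 1700416 ≡ 1548 (mod 1871)
1304^4 = (1304^2)^2 ≡ 1548^2 = 2396304 ≡ 1424 (mod 1871)
1304^8 = (1304^4)^2 ≡ 1424^2 = 2027776 ≡ 1483 (mod 1871)
1304^16 = (1304^8)^2 ≡ 1483^2 = 2199289 ≡ 864 (mod 1871)
1304^25 = 1304^16 · 1304^8 · 1304^1 ≡ 864 · 1483 · 1304 ≡ 1654 (mod 1871).

1654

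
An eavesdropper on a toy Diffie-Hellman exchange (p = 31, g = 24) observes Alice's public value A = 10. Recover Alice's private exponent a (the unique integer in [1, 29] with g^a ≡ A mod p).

8

Try successive powers of 24 modulo 31:
24^1 ≡ 24
24^2 ≡ 18
24^3 ≡ 29
24^4 ≡ 14
24^5 ≡ 26
24^6 ≡ 4
24^7 ≡ 3
24^8 ≡ 10
Found: a = 8.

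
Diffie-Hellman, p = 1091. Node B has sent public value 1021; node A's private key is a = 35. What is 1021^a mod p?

Shared key K = 1021^35 mod 1091.
1021^1 ≡ 1021 (mod 1091)
1021^2 = (1021^1)^2 ≡ 1021^2 = 1042441 ≡ 536 (mod 1091)
1021^4 = (1021^2)^2 ≡ 536^2 = 287296 ≡ 363 (mod 1091)
1021^8 = (1021^4)^2 ≡ 363^2 = 131769 ≡ 849 (mod 1091)
1021^16 = (1021^8)^2 ≡ 849^2 = 720801 ≡ 741 (mod 1091)
1021^32 = (1021^16)^2 ≡ 741^2 = 549081 ≡ 308 (mod 1091)
1021^35 = 1021^32 · 1021^2 · 1021^1 ≡ 308 · 536 · 1021 ≡ 803 (mod 1091).

803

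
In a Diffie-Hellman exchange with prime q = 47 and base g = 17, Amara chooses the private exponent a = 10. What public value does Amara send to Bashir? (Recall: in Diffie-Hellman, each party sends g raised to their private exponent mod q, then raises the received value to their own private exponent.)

28

Public value = 17^10 mod 47.
17^1 ≡ 17 (mod 47)
17^2 = (17^1)^2 ≡ 17^2 = 289 ≡ 7 (mod 47)
17^4 = (17^2)^2 ≡ 7^2 = 49 ≡ 2 (mod 47)
17^8 = (17^4)^2 ≡ 2^2 = 4 ≡ 4 (mod 47)
17^10 = 17^8 · 17^2 ≡ 4 · 7 ≡ 28 (mod 47).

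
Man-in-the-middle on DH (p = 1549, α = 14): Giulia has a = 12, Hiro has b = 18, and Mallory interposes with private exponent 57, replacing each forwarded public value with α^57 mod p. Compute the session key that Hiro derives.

670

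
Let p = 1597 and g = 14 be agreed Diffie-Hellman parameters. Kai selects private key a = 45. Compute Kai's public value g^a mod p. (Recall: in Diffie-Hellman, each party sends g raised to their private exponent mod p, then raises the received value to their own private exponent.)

Public value = 14^45 mod 1597.
14^1 ≡ 14 (mod 1597)
14^2 = (14^1)^2 ≡ 14^2 = 196 ≡ 196 (mod 1597)
14^4 = (14^2)^2 ≡ 196^2 = 38416 ≡ 88 (mod 1597)
14^8 = (14^4)^2 ≡ 88^2 = 7744 ≡ 1356 (mod 1597)
14^16 = (14^8)^2 ≡ 1356^2 = 1838736 ≡ 589 (mod 1597)
14^32 = (14^16)^2 ≡ 589^2 = 346921 ≡ 372 (mod 1597)
14^45 = 14^32 · 14^8 · 14^4 · 14^1 ≡ 372 · 1356 · 88 · 14 ≡ 450 (mod 1597).

450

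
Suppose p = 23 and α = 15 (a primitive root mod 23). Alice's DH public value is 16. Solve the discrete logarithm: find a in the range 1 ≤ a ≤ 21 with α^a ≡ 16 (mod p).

16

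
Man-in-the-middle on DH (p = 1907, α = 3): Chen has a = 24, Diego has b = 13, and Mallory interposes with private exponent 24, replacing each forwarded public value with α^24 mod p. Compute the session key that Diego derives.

Diego receives Mallory's public value M = 3^24 mod 1907 instead of the honest one.
3^1 ≡ 3 (mod 1907)
3^2 = (3^1)^2 ≡ 3^2 = 9 ≡ 9 (mod 1907)
3^4 = (3^2)^2 ≡ 9^2 = 81 ≡ 81 (mod 1907)
3^8 = (3^4)^2 ≡ 81^2 = 6561 ≡ 840 (mod 1907)
3^16 = (3^8)^2 ≡ 840^2 = 705600 ≡ 10 (mod 1907)
3^24 = 3^16 · 3^8 ≡ 10 · 840 ≡ 772 (mod 1907).
So M = 772. Diego computes K = M^13 mod 1907.
772^1 ≡ 772 (mod 1907)
772^2 = (772^1)^2 ≡ 772^2 = 595984 ≡ 1000 (mod 1907)
772^4 = (772^2)^2 ≡ 1000^2 = 1000000 ≡ 732 (mod 1907)
772^8 = (772^4)^2 ≡ 732^2 = 535824 ≡ 1864 (mod 1907)
772^13 = 772^8 · 772^4 · 772^1 ≡ 1864 · 732 · 772 ≡ 1429 (mod 1907).

1429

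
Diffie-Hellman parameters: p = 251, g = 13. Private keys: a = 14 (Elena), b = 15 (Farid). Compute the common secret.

Farid sends B = g^b mod p = 13^15 mod 251.
13^1 ≡ 13 (mod 251)
13^2 = (13^1)^2 ≡ 13^2 = 169 ≡ 169 (mod 251)
13^4 = (13^2)^2 ≡ 169^2 = 28561 ≡ 198 (mod 251)
13^8 = (13^4)^2 ≡ 198^2 = 39204 ≡ 48 (mod 251)
13^15 = 13^8 · 13^4 · 13^2 · 13^1 ≡ 48 · 198 · 169 · 13 ≡ 100 (mod 251).
So B = 100. Elena then computes K = B^a mod p = 100^14 mod 251.
100^1 ≡ 100 (mod 251)
100^2 = (100^1)^2 ≡ 100^2 = 10000 ≡ 211 (mod 251)
100^4 = (100^2)^2 ≡ 211^2 = 44521 ≡ 94 (mod 251)
100^8 = (100^4)^2 ≡ 94^2 = 8836 ≡ 51 (mod 251)
100^14 = 100^8 · 100^4 · 100^2 ≡ 51 · 94 · 211 ≡ 4 (mod 251).

4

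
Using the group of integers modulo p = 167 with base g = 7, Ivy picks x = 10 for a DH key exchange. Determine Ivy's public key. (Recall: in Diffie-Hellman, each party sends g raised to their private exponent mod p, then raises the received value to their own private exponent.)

Public value = 7^10 (mod 167).
7^1 ≡ 7 (mod 167)
7^2 = (7^1)^2 ≡ 7^2 = 49 ≡ 49 (mod 167)
7^4 = (7^2)^2 ≡ 49^2 = 2401 ≡ 63 (mod 167)
7^8 = (7^4)^2 ≡ 63^2 = 3969 ≡ 128 (mod 167)
7^10 = 7^8 · 7^2 ≡ 128 · 49 ≡ 93 (mod 167).

93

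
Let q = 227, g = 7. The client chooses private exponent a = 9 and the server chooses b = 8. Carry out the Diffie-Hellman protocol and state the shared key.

40

The server sends B = g^b mod q = 7^8 mod 227.
7^1 ≡ 7 (mod 227)
7^2 = (7^1)^2 ≡ 7^2 = 49 ≡ 49 (mod 227)
7^4 = (7^2)^2 ≡ 49^2 = 2401 ≡ 131 (mod 227)
7^8 = (7^4)^2 ≡ 131^2 = 17161 ≡ 136 (mod 227)
So B = 136. The client then computes K = B^a mod q = 136^9 mod 227.
136^1 ≡ 136 (mod 227)
136^2 = (136^1)^2 ≡ 136^2 = 18496 ≡ 109 (mod 227)
136^4 = (136^2)^2 ≡ 109^2 = 11881 ≡ 77 (mod 227)
136^8 = (136^4)^2 ≡ 77^2 = 5929 ≡ 27 (mod 227)
136^9 = 136^8 · 136^1 ≡ 27 · 136 ≡ 40 (mod 227).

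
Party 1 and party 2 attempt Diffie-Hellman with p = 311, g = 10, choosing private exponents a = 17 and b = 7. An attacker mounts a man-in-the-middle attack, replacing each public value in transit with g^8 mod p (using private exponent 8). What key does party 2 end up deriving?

Party 2 receives an attacker's public value M = 10^8 mod 311 instead of the honest one.
10^1 ≡ 10 (mod 311)
10^2 = (10^1)^2 ≡ 10^2 = 100 ≡ 100 (mod 311)
10^4 = (10^2)^2 ≡ 100^2 = 10000 ≡ 48 (mod 311)
10^8 = (10^4)^2 ≡ 48^2 = 2304 ≡ 127 (mod 311)
So M = 127. Party 2 computes K = M^7 mod 311.
127^1 ≡ 127 (mod 311)
127^2 = (127^1)^2 ≡ 127^2 = 16129 ≡ 268 (mod 311)
127^4 = (127^2)^2 ≡ 268^2 = 71824 ≡ 294 (mod 311)
127^7 = 127^4 · 127^2 · 127^1 ≡ 294 · 268 · 127 ≡ 159 (mod 311).

159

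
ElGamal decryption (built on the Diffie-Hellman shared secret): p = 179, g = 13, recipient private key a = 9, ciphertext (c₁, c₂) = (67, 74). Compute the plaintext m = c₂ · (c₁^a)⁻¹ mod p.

89

Shared mask s = c₁^a mod p = 67^9 mod 179.
67^1 ≡ 67 (mod 179)
67^2 = (67^1)^2 ≡ 67^2 = 4489 ≡ 14 (mod 179)
67^4 = (67^2)^2 ≡ 14^2 = 196 ≡ 17 (mod 179)
67^8 = (67^4)^2 ≡ 17^2 = 289 ≡ 110 (mod 179)
67^9 = 67^8 · 67^1 ≡ 110 · 67 ≡ 31 (mod 179).
So s = 31; s⁻¹ ≡ 52 (mod 179).
m = c₂ · s⁻¹ mod 179 = 74 · 52 mod 179 = 89.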